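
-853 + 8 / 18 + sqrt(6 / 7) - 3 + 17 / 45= -38483 / 45 + sqrt(42) / 7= -854.25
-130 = -130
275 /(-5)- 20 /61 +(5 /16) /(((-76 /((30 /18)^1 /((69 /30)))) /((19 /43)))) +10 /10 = -314652041 /5791584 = -54.33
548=548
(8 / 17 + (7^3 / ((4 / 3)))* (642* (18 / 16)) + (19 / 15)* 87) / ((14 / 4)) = 252836897 / 4760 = 53117.00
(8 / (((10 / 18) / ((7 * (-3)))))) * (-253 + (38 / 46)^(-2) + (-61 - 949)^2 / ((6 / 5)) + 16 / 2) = -463869757008 / 1805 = -256991555.13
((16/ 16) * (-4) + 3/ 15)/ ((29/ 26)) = -494/ 145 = -3.41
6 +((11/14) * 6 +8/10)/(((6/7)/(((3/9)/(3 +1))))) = 2353/360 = 6.54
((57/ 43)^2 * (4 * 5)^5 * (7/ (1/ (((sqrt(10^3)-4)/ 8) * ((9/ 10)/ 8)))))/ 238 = -292410000/ 31433 + 731025000 * sqrt(10)/ 31433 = 64241.21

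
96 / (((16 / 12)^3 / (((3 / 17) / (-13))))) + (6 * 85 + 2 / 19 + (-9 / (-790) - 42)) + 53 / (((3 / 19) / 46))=79156427114 / 4975815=15908.23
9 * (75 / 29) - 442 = -12143 / 29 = -418.72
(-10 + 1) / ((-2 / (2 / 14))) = 0.64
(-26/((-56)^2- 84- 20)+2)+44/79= 305205/119764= 2.55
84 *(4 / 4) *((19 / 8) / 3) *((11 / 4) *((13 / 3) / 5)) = 19019 / 120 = 158.49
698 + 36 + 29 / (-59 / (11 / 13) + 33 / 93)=17353615 / 23656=733.58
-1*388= -388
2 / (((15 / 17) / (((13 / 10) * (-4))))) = -884 / 75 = -11.79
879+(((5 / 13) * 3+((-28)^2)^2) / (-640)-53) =-1118223 / 8320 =-134.40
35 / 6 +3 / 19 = 683 / 114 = 5.99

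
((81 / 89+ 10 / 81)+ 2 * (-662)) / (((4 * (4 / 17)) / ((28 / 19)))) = -1134934535 / 547884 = -2071.49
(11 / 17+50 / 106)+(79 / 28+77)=2041959 / 25228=80.94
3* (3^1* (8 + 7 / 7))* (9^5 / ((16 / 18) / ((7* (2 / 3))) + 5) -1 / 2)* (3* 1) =602627607 / 218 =2764346.82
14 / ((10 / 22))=154 / 5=30.80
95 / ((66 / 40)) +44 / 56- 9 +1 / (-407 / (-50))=845885 / 17094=49.48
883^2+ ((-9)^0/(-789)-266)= 779423.00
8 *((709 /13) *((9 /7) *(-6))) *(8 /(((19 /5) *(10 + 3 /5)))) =-61257600 /91637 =-668.48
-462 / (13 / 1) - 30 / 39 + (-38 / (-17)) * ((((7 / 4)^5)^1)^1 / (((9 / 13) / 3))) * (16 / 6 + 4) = 260592737 / 254592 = 1023.57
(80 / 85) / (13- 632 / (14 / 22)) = -112 / 116637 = -0.00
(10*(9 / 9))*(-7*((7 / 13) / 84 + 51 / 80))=-14063 / 312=-45.07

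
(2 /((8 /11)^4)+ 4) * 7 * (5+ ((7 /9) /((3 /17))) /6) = 447.54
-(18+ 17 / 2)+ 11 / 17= -879 / 34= -25.85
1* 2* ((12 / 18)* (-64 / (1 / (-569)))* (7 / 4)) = 84970.67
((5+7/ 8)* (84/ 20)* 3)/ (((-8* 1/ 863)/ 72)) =-22998087/ 40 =-574952.18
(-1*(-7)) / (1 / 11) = 77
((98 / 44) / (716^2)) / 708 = 49 / 7985129856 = 0.00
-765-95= -860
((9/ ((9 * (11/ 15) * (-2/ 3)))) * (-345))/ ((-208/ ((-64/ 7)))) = 31050/ 1001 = 31.02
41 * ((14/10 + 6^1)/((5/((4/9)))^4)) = 388352/20503125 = 0.02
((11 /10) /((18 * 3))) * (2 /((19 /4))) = 22 /2565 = 0.01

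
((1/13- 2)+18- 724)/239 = -9203/3107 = -2.96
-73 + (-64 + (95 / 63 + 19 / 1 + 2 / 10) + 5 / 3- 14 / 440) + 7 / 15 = -1582681 / 13860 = -114.19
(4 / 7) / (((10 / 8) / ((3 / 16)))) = 3 / 35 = 0.09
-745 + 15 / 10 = -1487 / 2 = -743.50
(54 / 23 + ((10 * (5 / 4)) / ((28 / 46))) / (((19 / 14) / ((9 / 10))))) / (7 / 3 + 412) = 83727 / 2172764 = 0.04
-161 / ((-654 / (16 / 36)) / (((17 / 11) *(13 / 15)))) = 71162 / 485595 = 0.15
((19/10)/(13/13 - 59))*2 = -19/290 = -0.07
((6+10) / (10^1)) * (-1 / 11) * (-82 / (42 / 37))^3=27928443304 / 509355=54831.00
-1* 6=-6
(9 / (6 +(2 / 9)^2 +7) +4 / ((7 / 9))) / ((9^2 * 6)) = 685 / 57078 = 0.01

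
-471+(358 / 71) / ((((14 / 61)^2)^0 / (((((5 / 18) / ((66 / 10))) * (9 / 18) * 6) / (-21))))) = -69528314 / 147609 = -471.03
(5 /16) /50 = 1 /160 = 0.01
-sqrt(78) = -8.83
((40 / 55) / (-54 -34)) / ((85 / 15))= -3 / 2057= -0.00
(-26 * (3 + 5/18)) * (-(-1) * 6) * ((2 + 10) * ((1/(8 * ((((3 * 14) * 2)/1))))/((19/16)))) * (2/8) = -767/399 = -1.92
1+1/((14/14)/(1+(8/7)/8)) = 15/7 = 2.14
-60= -60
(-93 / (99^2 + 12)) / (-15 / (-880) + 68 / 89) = -485584 / 40020685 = -0.01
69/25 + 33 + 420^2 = 4410894/25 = 176435.76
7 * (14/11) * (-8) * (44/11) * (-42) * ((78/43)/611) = 790272/22231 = 35.55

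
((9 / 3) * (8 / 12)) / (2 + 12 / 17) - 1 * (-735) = 735.74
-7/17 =-0.41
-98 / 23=-4.26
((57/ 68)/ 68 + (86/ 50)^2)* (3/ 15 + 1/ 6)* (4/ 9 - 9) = -7271834647/ 780300000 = -9.32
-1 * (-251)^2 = -63001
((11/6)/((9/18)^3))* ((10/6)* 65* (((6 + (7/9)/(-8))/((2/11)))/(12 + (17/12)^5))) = 1166880000/400531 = 2913.33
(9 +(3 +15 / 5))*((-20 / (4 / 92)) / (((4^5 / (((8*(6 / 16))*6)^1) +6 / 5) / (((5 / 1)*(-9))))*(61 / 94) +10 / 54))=328353750 / 31051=10574.66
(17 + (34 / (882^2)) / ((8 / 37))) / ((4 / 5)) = 264497305 / 12446784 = 21.25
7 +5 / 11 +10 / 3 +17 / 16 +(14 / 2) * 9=39521 / 528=74.85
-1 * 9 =-9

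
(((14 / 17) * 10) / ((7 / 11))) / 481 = 220 / 8177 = 0.03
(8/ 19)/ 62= 4/ 589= 0.01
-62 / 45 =-1.38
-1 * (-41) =41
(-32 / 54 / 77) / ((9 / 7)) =-16 / 2673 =-0.01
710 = 710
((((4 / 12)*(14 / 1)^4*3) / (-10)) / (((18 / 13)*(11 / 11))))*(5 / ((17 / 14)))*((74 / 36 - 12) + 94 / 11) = 242088028 / 15147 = 15982.57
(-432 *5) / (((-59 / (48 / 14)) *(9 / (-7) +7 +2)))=960 / 59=16.27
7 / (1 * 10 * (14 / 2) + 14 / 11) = 0.10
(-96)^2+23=9239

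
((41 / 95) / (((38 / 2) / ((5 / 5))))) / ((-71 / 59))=-2419 / 128155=-0.02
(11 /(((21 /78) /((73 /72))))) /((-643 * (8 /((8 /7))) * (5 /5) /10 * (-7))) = 52195 /3969882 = 0.01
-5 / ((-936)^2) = -5 / 876096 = -0.00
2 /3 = 0.67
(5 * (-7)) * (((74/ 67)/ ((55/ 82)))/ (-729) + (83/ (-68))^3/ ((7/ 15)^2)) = 345699922152799/ 1182550767552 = 292.33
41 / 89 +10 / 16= 773 / 712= 1.09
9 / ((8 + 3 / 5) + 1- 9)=15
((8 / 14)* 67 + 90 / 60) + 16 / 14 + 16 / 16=587 / 14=41.93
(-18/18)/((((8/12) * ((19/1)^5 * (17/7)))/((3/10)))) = -63/841873660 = -0.00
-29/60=-0.48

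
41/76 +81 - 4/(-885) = 5484649/67260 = 81.54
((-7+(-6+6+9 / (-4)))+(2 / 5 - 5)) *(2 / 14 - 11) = 5263 / 35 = 150.37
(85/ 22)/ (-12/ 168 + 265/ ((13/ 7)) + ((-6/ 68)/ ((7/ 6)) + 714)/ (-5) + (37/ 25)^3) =2054609375/ 1636714827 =1.26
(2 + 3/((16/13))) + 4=135/16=8.44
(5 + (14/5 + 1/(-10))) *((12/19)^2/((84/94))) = 6204/1805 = 3.44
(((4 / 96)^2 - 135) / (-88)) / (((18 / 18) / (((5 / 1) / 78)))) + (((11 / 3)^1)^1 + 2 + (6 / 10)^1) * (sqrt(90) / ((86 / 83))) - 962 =-345730543 / 359424 + 3901 * sqrt(10) / 215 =-904.52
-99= -99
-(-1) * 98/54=49/27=1.81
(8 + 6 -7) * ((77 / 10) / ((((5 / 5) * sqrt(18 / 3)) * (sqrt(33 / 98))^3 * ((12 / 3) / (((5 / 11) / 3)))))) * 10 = 42.66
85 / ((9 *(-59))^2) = 85 / 281961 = 0.00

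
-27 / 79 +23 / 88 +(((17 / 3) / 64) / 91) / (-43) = -52511581 / 652876224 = -0.08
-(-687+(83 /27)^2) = 493934 /729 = 677.55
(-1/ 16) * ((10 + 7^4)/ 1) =-2411/ 16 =-150.69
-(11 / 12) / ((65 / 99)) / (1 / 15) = -1089 / 52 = -20.94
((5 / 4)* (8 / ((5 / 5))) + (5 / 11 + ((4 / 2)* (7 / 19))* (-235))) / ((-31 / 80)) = 2720400 / 6479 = 419.88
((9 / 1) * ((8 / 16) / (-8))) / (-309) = 3 / 1648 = 0.00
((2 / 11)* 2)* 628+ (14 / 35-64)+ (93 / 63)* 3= 65139 / 385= 169.19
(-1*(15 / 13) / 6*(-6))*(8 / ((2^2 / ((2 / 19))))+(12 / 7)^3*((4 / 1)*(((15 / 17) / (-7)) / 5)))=-3460740 / 10081799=-0.34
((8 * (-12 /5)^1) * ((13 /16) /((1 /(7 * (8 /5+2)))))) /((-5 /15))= 29484 /25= 1179.36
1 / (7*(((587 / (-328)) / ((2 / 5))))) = -656 / 20545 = -0.03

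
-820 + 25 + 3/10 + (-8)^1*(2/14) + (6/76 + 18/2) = -523198/665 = -786.76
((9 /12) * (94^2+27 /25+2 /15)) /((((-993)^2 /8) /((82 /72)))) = 27174431 /443722050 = 0.06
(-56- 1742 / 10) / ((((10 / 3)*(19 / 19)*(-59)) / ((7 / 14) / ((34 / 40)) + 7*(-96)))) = -785.89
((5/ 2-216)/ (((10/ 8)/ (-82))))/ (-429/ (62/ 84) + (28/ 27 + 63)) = -27.08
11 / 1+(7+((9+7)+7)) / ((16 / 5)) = 163 / 8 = 20.38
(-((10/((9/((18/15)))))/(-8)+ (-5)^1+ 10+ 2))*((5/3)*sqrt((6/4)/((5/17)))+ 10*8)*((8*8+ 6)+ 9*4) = -173840/3 -2173*sqrt(510)/18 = -60672.96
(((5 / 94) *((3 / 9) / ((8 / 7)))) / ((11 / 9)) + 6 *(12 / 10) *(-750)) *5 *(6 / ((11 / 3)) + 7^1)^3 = -191489111878125 / 11010032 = -17392239.36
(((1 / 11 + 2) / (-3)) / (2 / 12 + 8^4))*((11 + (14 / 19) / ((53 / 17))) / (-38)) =0.00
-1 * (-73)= 73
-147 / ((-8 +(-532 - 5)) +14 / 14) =147 / 544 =0.27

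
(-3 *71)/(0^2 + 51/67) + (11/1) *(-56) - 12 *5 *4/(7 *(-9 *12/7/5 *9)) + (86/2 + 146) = -971596/1377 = -705.59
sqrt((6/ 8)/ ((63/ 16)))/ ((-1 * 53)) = -2 * sqrt(21)/ 1113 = -0.01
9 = 9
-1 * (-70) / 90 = 0.78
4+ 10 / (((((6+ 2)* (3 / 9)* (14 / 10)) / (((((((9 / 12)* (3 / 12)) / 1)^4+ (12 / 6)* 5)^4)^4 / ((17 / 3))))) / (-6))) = -783143673752977778156880745390659779911156417067791803363845545260425731656354382786334215133603 / 27558517238481254510809894432067722069078256350422454241390904993883324854304768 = -28417482224313484.19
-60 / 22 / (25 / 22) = -12 / 5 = -2.40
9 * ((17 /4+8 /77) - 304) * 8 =-1661238 /77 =-21574.52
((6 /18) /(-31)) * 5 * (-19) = 95 /93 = 1.02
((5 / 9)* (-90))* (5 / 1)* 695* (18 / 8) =-781875 / 2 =-390937.50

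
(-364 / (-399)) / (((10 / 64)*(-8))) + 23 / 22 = 1979 / 6270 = 0.32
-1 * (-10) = 10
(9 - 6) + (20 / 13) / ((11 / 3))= 489 / 143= 3.42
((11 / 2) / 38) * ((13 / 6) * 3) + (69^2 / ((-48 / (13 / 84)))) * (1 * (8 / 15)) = -14456 / 1995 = -7.25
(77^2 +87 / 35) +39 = 5970.49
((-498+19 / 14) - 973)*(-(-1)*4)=-41150 / 7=-5878.57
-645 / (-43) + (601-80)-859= -323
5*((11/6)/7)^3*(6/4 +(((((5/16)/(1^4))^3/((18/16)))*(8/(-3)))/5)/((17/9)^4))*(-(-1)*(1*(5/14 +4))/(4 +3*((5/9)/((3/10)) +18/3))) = 22125765365/1039305924608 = 0.02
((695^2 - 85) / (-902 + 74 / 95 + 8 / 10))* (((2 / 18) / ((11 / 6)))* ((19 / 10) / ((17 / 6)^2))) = -104604804 / 13596583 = -7.69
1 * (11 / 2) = 11 / 2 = 5.50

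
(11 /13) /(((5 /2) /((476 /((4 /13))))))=2618 /5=523.60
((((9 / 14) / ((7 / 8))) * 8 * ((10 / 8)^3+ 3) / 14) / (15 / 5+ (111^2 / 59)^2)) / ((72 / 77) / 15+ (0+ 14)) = 182073705 / 53700070747232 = 0.00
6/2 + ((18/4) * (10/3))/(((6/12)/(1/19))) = 87/19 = 4.58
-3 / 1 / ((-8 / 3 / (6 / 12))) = 9 / 16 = 0.56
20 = 20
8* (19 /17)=152 /17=8.94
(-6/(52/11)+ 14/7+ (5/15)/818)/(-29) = -11663/462579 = -0.03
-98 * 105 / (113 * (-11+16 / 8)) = 3430 / 339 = 10.12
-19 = -19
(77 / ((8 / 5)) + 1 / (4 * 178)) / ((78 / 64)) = 39.49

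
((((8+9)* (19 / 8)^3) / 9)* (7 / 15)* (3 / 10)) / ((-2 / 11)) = -8978431 / 460800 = -19.48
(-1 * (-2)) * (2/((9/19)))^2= 2888/81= 35.65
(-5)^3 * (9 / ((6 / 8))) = -1500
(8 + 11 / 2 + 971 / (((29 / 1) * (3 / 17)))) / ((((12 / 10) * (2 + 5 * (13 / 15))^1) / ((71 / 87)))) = 12553865 / 575244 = 21.82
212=212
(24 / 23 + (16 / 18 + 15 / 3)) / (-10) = -287 / 414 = -0.69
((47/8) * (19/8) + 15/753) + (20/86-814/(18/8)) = -2160775571/6216768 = -347.57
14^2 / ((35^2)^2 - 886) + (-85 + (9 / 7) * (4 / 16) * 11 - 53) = -5646511847 / 41992692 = -134.46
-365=-365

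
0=0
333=333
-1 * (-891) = 891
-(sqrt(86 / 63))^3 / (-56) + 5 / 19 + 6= 43 *sqrt(602) / 37044 + 119 / 19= 6.29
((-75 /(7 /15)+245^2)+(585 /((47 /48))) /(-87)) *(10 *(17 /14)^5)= 2027199518382275 /1282844696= 1580237.67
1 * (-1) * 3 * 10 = -30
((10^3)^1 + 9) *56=56504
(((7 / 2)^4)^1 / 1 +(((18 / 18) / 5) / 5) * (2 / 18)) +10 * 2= 612241 / 3600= 170.07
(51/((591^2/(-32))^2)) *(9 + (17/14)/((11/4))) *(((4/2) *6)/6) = 25311232/3131261901999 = 0.00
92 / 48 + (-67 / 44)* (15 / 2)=-2509 / 264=-9.50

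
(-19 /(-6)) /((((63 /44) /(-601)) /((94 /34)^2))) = -554940562 /54621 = -10159.84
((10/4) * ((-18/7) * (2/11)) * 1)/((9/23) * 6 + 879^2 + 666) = -46/30434019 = -0.00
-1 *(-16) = 16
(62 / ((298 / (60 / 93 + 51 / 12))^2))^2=135754665601 / 485029795185664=0.00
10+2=12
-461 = -461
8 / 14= 4 / 7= 0.57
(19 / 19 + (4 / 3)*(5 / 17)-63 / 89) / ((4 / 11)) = 17083 / 9078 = 1.88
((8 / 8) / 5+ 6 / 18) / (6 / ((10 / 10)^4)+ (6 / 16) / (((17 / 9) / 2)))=544 / 6525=0.08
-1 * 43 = -43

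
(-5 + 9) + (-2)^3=-4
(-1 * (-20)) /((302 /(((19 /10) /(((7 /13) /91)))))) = 3211 /151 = 21.26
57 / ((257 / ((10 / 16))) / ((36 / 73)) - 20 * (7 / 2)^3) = -5130 / 2131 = -2.41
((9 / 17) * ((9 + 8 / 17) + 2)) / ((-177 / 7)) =-4095 / 17051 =-0.24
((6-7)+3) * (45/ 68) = 45/ 34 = 1.32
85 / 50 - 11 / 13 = 111 / 130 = 0.85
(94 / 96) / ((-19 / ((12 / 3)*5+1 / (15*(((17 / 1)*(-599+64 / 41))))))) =-5871449573 / 5696557200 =-1.03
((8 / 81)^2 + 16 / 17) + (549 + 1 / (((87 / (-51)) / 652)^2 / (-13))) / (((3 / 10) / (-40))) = 23744799998160224 / 93802617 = 253135794.69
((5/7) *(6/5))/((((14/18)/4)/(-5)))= -1080/49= -22.04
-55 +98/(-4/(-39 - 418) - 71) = -56.38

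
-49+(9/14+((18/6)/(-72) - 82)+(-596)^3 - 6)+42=-35567083507/168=-211708830.40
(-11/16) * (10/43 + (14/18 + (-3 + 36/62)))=23243/23994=0.97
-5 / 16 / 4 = -5 / 64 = -0.08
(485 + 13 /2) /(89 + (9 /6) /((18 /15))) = 1966 /361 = 5.45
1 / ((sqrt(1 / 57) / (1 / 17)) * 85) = 0.01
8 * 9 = 72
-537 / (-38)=537 / 38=14.13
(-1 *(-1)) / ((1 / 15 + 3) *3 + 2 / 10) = 5 / 47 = 0.11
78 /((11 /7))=546 /11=49.64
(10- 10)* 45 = 0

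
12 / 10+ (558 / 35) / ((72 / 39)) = 1377 / 140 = 9.84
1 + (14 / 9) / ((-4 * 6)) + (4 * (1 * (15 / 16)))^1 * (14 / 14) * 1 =253 / 54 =4.69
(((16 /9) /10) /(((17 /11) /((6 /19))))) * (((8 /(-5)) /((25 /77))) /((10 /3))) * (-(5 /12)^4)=847 /523260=0.00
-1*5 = -5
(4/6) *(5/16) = 5/24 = 0.21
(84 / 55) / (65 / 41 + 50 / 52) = 29848 / 49775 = 0.60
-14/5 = -2.80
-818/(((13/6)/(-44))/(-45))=-9717840/13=-747526.15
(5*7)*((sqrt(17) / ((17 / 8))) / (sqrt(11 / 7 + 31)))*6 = 280*sqrt(6783) / 323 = 71.39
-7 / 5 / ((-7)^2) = -1 / 35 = -0.03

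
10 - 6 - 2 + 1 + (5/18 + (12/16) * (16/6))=95/18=5.28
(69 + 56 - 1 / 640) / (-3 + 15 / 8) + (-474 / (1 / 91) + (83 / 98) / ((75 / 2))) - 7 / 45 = -7628460811 / 176400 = -43245.24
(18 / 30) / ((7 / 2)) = 6 / 35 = 0.17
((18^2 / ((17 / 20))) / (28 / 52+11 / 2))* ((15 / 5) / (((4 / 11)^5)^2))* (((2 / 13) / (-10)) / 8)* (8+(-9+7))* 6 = -56725147602387 / 174915584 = -324300.14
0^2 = 0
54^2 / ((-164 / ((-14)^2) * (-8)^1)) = 435.62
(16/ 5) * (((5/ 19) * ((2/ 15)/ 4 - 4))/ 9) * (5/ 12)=-238/ 1539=-0.15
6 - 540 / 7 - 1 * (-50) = -148 / 7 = -21.14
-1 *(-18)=18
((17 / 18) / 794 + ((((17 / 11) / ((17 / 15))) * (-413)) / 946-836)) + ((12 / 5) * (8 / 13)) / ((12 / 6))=-4040094162827 / 4833482940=-835.86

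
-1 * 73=-73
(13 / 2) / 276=13 / 552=0.02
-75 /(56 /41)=-3075 /56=-54.91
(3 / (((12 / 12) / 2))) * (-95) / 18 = -95 / 3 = -31.67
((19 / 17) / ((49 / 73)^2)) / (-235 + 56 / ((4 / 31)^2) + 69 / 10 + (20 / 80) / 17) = 2025020 / 2559564441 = 0.00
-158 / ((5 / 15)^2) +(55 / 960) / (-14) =-3822347 / 2688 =-1422.00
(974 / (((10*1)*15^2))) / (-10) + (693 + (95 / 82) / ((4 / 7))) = 1282245757 / 1845000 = 694.98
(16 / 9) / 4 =4 / 9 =0.44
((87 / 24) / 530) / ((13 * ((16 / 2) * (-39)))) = -29 / 17197440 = -0.00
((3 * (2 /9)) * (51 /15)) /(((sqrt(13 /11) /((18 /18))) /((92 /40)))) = 391 * sqrt(143) /975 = 4.80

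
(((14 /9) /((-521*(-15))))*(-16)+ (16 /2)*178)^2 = 10031387791257856 /4947012225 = 2027766.93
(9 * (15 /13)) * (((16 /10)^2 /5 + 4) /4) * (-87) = -331209 /325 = -1019.10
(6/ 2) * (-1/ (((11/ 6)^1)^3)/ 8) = -81/ 1331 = -0.06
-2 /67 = -0.03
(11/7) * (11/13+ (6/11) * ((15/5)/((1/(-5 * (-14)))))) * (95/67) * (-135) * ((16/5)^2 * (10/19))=-1140549120/6097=-187067.27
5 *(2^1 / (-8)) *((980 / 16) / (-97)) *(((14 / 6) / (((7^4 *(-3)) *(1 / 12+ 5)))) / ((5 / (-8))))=10 / 124257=0.00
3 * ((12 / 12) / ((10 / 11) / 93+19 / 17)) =52173 / 19607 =2.66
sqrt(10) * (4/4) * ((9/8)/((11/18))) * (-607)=-49167 * sqrt(10)/44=-3533.63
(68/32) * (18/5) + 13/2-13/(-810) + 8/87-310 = -13893959/46980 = -295.74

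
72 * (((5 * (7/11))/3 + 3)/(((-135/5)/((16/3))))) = -17152/297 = -57.75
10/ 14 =5/ 7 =0.71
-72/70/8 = -9/70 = -0.13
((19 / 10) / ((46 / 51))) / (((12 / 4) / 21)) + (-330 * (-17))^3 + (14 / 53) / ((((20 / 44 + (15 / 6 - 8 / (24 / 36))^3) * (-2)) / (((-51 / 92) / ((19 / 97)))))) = 6167356704780211884969 / 34930956980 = 176558481014.75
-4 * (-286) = 1144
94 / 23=4.09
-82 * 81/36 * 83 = -30627/2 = -15313.50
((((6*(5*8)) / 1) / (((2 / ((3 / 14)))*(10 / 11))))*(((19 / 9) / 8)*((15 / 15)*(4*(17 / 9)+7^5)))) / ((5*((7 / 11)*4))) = 347909969 / 35280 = 9861.39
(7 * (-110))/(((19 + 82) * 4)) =-385/202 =-1.91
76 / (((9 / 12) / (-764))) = -232256 / 3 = -77418.67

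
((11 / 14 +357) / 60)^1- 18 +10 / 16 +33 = 21.59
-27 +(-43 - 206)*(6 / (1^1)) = -1521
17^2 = 289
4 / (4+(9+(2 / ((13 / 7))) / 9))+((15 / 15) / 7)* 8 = 15556 / 10745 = 1.45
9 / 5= 1.80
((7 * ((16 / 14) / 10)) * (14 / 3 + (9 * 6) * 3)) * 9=1200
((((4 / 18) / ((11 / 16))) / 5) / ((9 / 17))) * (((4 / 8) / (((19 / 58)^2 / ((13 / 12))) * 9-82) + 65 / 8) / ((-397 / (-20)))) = 0.05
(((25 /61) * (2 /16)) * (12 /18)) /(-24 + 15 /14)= -0.00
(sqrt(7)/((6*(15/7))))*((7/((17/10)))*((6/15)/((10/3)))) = 49*sqrt(7)/1275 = 0.10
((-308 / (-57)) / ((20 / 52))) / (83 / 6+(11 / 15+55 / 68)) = 272272 / 297977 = 0.91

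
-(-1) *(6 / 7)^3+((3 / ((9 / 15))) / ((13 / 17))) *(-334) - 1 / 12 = -116824003 / 53508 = -2183.30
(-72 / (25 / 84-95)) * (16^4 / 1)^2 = 3265362942.33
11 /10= 1.10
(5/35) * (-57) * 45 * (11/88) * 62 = -79515/28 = -2839.82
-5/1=-5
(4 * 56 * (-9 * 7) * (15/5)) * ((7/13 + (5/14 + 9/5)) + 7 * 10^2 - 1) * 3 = -5792862096/65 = -89120955.32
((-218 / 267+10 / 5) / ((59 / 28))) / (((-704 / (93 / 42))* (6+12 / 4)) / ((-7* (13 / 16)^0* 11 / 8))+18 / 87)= 3977176 / 2106569925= 0.00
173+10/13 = 2259/13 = 173.77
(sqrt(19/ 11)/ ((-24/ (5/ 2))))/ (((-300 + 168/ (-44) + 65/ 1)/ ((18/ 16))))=15 * sqrt(209)/ 336256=0.00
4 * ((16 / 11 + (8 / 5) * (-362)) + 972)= 86736 / 55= 1577.02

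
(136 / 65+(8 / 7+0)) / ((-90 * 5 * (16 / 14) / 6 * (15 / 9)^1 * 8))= -23 / 8125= -0.00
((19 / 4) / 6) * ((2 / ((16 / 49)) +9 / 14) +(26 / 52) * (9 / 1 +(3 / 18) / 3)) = 108167 / 12096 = 8.94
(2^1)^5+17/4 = 145/4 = 36.25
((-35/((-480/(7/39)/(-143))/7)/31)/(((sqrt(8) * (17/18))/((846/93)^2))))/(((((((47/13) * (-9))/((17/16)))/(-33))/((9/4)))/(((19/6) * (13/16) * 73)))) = -4115124920907 * sqrt(2)/976191488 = -5961.60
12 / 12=1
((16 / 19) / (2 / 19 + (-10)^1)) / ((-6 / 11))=22 / 141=0.16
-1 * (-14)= 14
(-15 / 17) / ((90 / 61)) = -61 / 102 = -0.60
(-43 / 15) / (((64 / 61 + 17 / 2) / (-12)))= 20984 / 5825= 3.60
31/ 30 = 1.03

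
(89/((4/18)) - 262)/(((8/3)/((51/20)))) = 42381/320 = 132.44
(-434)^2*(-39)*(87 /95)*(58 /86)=-18533665332 /4085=-4537004.98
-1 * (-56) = 56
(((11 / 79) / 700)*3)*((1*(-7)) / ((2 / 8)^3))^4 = 47475326976 / 1975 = 24038140.24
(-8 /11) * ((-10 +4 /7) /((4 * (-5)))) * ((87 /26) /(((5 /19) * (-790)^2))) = -4959 /709913750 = -0.00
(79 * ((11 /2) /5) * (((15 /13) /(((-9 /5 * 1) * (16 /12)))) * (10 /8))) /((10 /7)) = -30415 /832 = -36.56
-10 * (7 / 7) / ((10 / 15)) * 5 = -75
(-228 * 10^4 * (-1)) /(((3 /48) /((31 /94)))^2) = 140229120000 /2209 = 63480814.85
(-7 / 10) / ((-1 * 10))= 7 / 100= 0.07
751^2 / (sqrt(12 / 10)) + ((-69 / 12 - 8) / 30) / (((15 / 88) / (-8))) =968 / 45 + 564001 * sqrt(30) / 6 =514881.63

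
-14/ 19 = -0.74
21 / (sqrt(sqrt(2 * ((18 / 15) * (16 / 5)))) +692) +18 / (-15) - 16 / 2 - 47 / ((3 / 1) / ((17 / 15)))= -1213 / 45 +21 / (2 * sqrt(10) * 15^(1 / 4) * 5^(3 / 4) / 25 +692)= -26.93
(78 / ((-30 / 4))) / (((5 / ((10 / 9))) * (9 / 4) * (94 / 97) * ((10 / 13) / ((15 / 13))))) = -10088 / 6345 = -1.59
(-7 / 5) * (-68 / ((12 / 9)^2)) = 1071 / 20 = 53.55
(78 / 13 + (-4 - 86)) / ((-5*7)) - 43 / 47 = 349 / 235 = 1.49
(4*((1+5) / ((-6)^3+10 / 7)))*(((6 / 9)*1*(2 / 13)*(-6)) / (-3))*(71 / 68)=-3976 / 165971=-0.02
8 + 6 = 14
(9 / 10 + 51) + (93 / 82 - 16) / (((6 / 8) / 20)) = -423763 / 1230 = -344.52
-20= -20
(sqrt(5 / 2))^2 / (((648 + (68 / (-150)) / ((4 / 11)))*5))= 75 / 97013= 0.00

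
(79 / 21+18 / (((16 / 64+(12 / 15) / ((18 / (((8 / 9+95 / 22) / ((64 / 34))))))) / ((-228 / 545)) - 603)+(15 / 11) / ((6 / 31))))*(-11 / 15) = -3344636384111 / 1222180586865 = -2.74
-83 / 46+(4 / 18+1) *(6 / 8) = -245 / 276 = -0.89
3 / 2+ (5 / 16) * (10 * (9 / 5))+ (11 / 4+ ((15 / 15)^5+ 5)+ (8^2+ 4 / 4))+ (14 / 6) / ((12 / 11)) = 5977 / 72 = 83.01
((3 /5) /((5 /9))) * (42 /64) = 567 /800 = 0.71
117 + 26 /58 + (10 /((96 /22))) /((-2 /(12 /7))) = 93773 /812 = 115.48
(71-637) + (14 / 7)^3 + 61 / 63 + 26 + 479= -3278 / 63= -52.03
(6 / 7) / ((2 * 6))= 1 / 14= 0.07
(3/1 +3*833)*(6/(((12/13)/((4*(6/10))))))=195156/5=39031.20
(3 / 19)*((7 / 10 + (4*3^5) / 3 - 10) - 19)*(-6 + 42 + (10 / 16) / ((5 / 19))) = 2723397 / 1520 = 1791.71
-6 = -6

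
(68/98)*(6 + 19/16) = 1955/392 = 4.99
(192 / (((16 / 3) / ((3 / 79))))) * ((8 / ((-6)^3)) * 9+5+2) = 9.11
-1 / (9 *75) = -1 / 675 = -0.00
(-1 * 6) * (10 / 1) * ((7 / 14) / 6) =-5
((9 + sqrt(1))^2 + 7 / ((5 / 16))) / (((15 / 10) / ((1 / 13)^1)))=408 / 65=6.28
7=7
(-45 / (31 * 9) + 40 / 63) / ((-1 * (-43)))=925 / 83979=0.01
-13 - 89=-102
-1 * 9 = -9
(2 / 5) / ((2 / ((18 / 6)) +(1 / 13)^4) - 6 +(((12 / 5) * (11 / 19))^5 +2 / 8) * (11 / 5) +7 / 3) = 1767996588475000 / 39532337601793613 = 0.04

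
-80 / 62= -40 / 31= -1.29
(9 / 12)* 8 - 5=1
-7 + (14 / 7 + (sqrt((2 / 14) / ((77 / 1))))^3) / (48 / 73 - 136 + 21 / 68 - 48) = -6369981 / 908579 - 4964 * sqrt(11) / 37708754237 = -7.01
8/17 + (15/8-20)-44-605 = -90665/136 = -666.65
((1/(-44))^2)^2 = 1/3748096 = 0.00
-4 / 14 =-2 / 7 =-0.29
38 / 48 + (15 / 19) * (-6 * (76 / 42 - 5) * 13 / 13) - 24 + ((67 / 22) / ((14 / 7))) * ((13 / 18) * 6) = -52565 / 35112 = -1.50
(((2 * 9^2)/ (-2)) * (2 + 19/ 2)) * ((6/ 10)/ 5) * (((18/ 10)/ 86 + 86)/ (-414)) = 998703/ 43000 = 23.23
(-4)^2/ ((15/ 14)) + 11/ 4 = 1061/ 60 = 17.68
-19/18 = -1.06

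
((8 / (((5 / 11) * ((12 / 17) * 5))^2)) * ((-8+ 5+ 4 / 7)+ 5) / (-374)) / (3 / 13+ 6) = -2431 / 708750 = -0.00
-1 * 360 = -360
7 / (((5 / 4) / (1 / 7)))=4 / 5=0.80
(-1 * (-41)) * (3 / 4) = 123 / 4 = 30.75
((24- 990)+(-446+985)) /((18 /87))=-12383 /6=-2063.83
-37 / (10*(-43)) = 37 / 430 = 0.09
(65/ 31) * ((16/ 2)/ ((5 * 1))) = 104/ 31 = 3.35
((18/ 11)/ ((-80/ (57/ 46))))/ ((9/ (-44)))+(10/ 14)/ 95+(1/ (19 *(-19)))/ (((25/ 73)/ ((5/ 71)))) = 10800297/ 82531820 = 0.13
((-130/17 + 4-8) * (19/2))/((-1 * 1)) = 1881/17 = 110.65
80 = 80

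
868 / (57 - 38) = 868 / 19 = 45.68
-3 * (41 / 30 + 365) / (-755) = 10991 / 7550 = 1.46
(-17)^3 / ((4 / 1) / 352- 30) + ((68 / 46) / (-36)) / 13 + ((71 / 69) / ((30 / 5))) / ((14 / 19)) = 358482503 / 2185092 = 164.06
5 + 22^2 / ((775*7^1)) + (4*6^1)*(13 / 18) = 364927 / 16275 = 22.42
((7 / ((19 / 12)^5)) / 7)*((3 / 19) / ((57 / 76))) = 995328 / 47045881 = 0.02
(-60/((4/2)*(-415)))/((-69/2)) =-4/1909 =-0.00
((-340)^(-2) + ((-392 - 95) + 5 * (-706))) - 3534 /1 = -872895599 /115600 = -7551.00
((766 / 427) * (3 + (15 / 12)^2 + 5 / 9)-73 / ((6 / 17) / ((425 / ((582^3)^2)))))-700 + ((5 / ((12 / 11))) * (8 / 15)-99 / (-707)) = -6921092465047725730193063 / 10056304314486414569088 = -688.23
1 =1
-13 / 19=-0.68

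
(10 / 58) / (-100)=-0.00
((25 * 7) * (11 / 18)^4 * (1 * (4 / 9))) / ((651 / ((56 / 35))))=0.03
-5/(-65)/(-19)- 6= -1483/247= -6.00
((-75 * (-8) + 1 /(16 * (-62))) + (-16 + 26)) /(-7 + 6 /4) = -605119 /5456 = -110.91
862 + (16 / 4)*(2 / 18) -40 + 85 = 8167 / 9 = 907.44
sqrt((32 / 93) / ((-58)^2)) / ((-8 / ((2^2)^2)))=-4 * sqrt(186) / 2697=-0.02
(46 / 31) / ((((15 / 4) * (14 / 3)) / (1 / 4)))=23 / 1085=0.02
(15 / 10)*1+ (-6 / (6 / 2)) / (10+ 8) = 25 / 18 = 1.39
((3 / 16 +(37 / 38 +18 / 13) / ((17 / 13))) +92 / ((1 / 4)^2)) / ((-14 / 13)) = -99028605 / 72352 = -1368.71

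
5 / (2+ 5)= 5 / 7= 0.71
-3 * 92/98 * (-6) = 828/49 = 16.90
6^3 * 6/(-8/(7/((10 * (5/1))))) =-567/25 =-22.68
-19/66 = -0.29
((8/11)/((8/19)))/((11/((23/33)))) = 437/3993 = 0.11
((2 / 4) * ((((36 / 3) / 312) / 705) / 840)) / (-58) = -1 / 1786075200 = -0.00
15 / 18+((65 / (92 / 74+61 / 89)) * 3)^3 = 58839213999524815 / 56926413678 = 1033601.28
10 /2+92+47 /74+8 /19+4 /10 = 692147 /7030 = 98.46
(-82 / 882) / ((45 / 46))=-1886 / 19845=-0.10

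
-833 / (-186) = 833 / 186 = 4.48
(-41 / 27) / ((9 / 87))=-1189 / 81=-14.68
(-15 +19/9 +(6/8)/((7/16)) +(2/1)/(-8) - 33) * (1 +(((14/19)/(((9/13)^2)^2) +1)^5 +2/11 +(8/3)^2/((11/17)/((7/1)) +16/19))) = -58975.57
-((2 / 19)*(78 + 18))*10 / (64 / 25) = -750 / 19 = -39.47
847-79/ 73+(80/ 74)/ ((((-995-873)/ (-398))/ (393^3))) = 17636396709588/ 1261367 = 13981970.92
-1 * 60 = -60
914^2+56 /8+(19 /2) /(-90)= 150372521 /180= 835402.89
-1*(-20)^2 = -400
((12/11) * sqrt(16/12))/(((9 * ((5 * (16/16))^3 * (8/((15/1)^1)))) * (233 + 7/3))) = sqrt(3)/194150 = 0.00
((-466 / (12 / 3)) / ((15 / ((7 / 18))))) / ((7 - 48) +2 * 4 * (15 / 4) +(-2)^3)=0.16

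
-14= -14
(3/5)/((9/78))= 26/5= 5.20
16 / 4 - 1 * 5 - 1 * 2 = -3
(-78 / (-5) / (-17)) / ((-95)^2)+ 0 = -78 / 767125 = -0.00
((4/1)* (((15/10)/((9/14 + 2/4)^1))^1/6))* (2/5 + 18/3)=28/5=5.60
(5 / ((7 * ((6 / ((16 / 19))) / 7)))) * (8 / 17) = 320 / 969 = 0.33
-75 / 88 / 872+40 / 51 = 3065615 / 3913536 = 0.78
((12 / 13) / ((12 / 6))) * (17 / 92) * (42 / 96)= 357 / 9568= 0.04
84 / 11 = 7.64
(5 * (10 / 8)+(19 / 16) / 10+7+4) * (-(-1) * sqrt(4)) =2779 / 80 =34.74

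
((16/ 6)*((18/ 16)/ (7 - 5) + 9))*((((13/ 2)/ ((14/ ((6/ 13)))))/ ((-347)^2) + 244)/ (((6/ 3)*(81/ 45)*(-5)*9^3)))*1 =-0.47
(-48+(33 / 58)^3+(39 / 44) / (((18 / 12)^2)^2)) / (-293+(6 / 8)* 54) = 2760697559 / 14631936660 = 0.19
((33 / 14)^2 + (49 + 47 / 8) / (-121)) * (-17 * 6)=-12343377 / 23716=-520.47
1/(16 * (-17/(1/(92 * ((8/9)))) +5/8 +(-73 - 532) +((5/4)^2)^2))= -144/4589927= -0.00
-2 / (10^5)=-1 / 50000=-0.00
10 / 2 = 5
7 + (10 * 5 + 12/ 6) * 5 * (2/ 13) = 47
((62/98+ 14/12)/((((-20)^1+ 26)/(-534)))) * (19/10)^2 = -16996241/29400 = -578.10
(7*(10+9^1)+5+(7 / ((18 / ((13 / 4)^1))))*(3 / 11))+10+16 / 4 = 40219 / 264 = 152.34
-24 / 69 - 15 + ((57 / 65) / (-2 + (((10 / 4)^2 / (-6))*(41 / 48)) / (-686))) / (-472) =-2138152238021 / 139321473395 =-15.35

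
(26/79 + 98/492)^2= 105411289/377680356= 0.28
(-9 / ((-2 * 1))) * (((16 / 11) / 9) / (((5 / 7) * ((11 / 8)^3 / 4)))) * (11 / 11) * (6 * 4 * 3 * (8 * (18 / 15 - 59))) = -19091423232 / 366025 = -52158.80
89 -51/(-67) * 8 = 6371/67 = 95.09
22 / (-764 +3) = -22 / 761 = -0.03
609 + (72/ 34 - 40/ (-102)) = 31187/ 51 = 611.51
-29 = -29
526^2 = 276676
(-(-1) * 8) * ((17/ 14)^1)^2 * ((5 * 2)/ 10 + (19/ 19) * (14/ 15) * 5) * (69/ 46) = 4913/ 49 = 100.27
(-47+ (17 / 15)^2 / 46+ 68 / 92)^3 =-98822.25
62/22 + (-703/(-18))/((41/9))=10275/902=11.39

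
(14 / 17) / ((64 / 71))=497 / 544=0.91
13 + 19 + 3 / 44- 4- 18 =443 / 44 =10.07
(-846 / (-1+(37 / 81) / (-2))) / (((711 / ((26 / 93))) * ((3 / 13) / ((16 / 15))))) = 3050112 / 2436755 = 1.25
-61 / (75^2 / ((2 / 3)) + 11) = -0.01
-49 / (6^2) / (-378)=7 / 1944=0.00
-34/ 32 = -17/ 16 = -1.06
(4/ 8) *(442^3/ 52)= 830297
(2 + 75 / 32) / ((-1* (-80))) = 139 / 2560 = 0.05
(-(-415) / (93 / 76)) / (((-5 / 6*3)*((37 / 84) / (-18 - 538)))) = 196405888 / 1147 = 171234.43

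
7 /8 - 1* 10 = -9.12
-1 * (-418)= 418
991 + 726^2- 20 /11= 5808717 /11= 528065.18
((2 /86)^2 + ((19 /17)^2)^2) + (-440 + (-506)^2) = 39472015418134 /154430329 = 255597.56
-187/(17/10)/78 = -1.41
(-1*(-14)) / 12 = 7 / 6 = 1.17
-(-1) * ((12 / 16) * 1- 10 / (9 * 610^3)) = 76606087 / 102141450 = 0.75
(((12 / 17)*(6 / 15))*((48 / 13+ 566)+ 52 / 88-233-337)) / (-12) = -81 / 12155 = -0.01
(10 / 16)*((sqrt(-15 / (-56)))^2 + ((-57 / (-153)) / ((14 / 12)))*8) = 13435 / 7616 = 1.76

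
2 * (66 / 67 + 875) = 117382 / 67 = 1751.97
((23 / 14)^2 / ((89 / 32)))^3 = 75794375168 / 82938897881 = 0.91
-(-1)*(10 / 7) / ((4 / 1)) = 5 / 14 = 0.36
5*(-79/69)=-395/69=-5.72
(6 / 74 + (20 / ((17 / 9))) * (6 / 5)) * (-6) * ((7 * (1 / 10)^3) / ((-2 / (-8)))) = -168903 / 78625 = -2.15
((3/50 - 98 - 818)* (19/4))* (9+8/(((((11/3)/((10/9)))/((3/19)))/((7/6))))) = -271255631/6600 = -41099.34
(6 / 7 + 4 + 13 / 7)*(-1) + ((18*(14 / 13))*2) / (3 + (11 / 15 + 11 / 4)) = -25999 / 35399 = -0.73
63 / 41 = 1.54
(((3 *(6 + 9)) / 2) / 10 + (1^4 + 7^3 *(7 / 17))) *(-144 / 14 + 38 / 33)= -3455125 / 2618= -1319.76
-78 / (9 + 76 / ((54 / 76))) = -2106 / 3131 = -0.67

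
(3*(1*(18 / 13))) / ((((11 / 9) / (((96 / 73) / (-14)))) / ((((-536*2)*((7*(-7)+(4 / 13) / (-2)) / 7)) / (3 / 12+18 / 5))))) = -319597332480 / 512022511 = -624.19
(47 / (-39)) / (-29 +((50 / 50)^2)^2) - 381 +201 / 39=-410377 / 1092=-375.80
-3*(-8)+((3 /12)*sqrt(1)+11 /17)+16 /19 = 33255 /1292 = 25.74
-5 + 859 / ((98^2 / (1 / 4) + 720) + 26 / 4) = -389707 / 78285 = -4.98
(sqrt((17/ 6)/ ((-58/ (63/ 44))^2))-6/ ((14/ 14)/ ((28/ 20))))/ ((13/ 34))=-1428/ 65+357 *sqrt(102)/ 33176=-21.86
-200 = -200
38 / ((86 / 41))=779 / 43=18.12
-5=-5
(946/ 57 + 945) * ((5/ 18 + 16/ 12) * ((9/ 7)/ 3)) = 663.96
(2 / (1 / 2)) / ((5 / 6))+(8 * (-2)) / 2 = -16 / 5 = -3.20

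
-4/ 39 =-0.10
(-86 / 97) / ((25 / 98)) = -3.48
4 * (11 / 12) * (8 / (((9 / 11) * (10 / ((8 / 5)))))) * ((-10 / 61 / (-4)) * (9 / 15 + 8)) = 83248 / 41175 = 2.02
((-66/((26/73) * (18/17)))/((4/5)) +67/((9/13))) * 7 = -799267/936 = -853.92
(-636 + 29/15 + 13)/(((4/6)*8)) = -2329/20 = -116.45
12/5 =2.40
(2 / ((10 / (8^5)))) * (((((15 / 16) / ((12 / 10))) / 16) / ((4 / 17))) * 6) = 8160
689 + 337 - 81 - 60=885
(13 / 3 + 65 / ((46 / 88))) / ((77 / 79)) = 701441 / 5313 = 132.02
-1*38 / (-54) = 19 / 27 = 0.70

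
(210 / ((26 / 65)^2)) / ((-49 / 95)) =-35625 / 14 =-2544.64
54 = 54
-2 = -2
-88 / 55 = -8 / 5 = -1.60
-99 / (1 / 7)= -693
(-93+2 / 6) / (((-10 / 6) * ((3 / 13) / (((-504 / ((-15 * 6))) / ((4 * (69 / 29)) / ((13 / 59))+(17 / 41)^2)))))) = 9161302072 / 294453825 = 31.11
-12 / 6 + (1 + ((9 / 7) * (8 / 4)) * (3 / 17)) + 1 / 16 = -921 / 1904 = -0.48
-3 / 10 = -0.30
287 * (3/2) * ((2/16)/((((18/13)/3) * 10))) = 11.66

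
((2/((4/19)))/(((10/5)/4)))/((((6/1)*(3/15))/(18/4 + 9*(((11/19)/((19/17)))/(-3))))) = 3545/76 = 46.64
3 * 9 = 27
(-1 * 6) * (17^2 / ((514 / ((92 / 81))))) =-26588 / 6939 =-3.83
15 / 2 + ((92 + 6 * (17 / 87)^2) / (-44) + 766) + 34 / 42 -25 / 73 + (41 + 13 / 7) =150055804 / 184179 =814.73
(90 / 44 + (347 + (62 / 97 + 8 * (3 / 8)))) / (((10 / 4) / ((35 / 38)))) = 5268403 / 40546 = 129.94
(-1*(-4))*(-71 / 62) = -142 / 31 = -4.58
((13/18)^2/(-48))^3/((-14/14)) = 4826809/3761479876608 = 0.00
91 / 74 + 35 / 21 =643 / 222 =2.90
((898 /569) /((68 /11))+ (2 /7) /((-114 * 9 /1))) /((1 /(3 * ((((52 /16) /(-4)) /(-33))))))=230315839 /12226981536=0.02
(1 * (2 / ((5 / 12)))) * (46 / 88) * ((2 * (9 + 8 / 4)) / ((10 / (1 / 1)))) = 138 / 25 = 5.52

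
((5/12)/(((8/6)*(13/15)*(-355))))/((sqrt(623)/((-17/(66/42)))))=255*sqrt(623)/14457872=0.00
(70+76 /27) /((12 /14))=84.95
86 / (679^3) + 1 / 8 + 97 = 243237394591 / 2504374712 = 97.13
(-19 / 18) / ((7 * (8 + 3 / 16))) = -152 / 8253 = -0.02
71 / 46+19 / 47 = 4211 / 2162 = 1.95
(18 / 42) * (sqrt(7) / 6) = sqrt(7) / 14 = 0.19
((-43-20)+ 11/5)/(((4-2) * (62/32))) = -2432/155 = -15.69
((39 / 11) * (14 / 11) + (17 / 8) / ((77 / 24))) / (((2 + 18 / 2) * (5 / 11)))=4383 / 4235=1.03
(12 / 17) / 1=12 / 17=0.71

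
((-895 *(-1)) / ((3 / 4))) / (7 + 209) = 895 / 162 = 5.52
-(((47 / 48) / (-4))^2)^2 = -4879681 / 1358954496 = -0.00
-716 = -716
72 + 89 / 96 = 72.93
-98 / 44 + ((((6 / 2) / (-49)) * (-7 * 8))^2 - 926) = -987957 / 1078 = -916.47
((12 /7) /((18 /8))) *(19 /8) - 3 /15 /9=563 /315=1.79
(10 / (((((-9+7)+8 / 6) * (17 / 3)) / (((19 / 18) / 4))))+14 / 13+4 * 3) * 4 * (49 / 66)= 357455 / 9724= 36.76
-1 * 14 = -14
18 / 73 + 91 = 6661 / 73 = 91.25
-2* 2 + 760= 756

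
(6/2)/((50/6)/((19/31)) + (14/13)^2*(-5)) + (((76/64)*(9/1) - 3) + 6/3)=12105209/1201840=10.07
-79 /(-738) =79 /738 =0.11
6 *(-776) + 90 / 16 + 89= -36491 / 8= -4561.38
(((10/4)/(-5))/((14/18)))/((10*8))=-9/1120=-0.01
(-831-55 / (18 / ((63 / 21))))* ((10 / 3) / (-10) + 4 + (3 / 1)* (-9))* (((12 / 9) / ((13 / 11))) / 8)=2764.65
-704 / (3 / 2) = -1408 / 3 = -469.33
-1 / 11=-0.09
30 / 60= 1 / 2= 0.50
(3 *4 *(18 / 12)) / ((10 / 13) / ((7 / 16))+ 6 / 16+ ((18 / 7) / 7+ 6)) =2.12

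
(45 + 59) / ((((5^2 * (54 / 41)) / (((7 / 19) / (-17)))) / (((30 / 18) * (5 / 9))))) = -14924 / 235467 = -0.06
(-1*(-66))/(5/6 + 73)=0.89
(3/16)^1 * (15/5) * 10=45/8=5.62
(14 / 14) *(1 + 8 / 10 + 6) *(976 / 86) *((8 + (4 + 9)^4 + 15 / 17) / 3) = 3081204672 / 3655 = 843010.85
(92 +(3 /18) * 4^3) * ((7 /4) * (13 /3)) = 7007 /9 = 778.56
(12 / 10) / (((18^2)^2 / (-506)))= -253 / 43740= -0.01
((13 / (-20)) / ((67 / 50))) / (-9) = 65 / 1206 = 0.05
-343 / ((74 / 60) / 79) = -812910 / 37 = -21970.54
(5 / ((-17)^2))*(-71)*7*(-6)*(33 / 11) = 154.78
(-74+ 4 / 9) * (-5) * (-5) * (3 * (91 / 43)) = -11674.81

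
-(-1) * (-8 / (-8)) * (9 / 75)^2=9 / 625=0.01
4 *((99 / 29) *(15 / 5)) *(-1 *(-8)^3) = 608256 / 29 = 20974.34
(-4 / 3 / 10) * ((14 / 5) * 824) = -307.63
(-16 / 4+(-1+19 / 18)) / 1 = -71 / 18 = -3.94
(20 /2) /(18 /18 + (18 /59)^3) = 2053790 /211211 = 9.72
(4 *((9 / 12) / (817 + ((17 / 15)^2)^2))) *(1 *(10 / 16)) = 759375 / 331553168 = 0.00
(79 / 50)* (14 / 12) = 553 / 300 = 1.84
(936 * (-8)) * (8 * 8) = -479232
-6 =-6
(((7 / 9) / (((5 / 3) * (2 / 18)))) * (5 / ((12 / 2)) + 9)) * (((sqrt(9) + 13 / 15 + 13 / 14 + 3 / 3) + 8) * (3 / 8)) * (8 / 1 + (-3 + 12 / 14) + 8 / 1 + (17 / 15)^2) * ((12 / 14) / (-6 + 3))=-509521463 / 551250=-924.30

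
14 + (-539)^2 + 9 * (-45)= 290130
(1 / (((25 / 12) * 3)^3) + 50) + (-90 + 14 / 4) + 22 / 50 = -1126747 / 31250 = -36.06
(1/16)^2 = 1/256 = 0.00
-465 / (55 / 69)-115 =-7682 / 11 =-698.36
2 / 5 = 0.40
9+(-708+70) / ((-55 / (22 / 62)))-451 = -67872 / 155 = -437.88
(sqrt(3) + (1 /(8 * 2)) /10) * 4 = 1 /40 + 4 * sqrt(3) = 6.95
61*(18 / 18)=61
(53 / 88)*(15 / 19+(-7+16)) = 4929 / 836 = 5.90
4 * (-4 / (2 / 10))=-80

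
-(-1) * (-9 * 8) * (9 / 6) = -108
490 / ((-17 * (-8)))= 245 / 68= 3.60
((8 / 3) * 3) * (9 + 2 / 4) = 76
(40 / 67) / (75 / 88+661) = 3520 / 3902281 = 0.00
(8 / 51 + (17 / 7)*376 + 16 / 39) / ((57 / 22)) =93291616 / 264537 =352.66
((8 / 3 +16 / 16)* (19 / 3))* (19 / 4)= 3971 / 36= 110.31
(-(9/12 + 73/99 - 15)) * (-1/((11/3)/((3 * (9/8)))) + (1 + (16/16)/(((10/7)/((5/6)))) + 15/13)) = 33363485/1359072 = 24.55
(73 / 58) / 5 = 73 / 290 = 0.25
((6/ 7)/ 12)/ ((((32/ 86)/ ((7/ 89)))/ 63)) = 2709/ 2848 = 0.95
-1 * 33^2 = -1089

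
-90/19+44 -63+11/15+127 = 29639/285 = 104.00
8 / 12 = 2 / 3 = 0.67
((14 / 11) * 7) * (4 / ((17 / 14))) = 5488 / 187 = 29.35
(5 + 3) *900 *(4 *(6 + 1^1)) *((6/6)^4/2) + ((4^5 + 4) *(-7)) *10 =28840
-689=-689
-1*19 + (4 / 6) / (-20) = -571 / 30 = -19.03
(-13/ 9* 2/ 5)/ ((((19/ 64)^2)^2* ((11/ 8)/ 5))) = -3489660928/ 12901779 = -270.48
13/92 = 0.14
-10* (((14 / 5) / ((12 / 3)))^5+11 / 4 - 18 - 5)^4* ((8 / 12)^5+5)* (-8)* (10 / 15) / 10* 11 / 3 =223090426772878302309232717717 / 13668750000000000000000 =16321201.78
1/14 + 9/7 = 19/14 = 1.36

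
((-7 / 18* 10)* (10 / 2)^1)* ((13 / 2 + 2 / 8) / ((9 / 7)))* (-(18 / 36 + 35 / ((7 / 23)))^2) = 21789075 / 16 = 1361817.19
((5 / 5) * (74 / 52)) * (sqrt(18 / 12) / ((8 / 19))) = 703 * sqrt(6) / 416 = 4.14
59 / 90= 0.66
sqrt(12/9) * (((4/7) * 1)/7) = 8 * sqrt(3)/147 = 0.09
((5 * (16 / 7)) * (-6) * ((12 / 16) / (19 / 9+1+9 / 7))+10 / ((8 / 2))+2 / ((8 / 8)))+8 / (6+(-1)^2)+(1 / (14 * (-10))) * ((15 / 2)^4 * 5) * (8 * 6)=-42116329 / 7756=-5430.16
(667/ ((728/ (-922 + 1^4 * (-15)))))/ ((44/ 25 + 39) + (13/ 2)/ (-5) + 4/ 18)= -140620275/ 6499948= -21.63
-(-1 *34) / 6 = 17 / 3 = 5.67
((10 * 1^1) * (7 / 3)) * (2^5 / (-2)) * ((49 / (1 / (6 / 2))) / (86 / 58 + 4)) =-1591520 / 159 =-10009.56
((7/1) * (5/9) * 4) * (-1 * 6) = -280/3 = -93.33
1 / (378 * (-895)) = -1 / 338310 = -0.00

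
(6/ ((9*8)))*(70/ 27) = 35/ 162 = 0.22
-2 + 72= 70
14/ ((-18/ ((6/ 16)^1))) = -0.29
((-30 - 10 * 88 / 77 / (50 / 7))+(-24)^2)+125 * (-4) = 222 / 5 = 44.40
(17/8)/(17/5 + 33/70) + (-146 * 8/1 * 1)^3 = -1727260376493/1084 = -1593413631.45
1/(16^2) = 1/256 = 0.00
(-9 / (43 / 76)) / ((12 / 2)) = -114 / 43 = -2.65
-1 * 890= -890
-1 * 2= -2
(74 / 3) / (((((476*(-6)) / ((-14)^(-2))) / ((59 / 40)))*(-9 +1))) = 2183 / 268692480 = 0.00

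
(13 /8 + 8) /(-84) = -11 /96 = -0.11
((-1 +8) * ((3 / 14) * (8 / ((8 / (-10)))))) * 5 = -75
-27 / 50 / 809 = -27 / 40450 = -0.00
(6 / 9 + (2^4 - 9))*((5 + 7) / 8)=23 / 2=11.50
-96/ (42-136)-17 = -751/ 47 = -15.98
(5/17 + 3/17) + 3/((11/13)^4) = 1573739/248897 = 6.32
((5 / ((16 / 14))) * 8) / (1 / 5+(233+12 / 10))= 0.15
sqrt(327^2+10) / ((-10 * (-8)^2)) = -sqrt(106939) / 640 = -0.51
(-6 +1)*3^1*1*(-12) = 180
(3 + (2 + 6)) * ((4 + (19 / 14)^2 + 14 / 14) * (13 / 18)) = 21307 / 392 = 54.35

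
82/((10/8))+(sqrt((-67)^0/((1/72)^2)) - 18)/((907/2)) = 65.72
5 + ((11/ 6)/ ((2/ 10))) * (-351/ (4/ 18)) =-57895/ 4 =-14473.75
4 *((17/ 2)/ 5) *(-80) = -544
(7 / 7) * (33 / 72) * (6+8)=77 / 12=6.42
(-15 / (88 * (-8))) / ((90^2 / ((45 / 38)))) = 1 / 321024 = 0.00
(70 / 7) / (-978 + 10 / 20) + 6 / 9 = 770 / 1173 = 0.66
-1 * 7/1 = -7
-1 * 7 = -7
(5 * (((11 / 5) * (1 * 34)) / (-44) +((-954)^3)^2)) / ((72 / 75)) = 188464803884110223575 / 48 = 3926350080918962991.15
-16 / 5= -3.20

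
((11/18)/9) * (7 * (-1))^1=-77/162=-0.48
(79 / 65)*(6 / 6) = 1.22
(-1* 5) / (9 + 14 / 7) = -5 / 11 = -0.45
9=9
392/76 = 98/19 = 5.16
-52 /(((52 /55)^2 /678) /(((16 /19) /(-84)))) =683650 /1729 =395.40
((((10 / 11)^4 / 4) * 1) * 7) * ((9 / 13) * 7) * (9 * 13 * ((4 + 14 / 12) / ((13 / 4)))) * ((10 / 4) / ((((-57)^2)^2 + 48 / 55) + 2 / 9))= 23069812500 / 90411999603211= 0.00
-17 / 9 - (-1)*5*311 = 13978 / 9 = 1553.11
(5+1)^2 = 36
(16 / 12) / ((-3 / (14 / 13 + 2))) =-160 / 117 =-1.37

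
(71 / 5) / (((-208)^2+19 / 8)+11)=568 / 1731095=0.00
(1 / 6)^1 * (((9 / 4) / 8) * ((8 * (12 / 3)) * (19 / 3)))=19 / 2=9.50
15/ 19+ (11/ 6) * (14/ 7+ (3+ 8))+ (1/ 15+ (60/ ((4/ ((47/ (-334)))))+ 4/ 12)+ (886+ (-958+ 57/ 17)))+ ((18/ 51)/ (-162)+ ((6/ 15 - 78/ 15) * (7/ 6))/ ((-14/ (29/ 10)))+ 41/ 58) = -92644893491/ 2111790150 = -43.87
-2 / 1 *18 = -36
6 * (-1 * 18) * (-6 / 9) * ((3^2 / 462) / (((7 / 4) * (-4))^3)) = -108 / 26411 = -0.00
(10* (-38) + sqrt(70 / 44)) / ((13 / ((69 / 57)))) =-35.27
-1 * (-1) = 1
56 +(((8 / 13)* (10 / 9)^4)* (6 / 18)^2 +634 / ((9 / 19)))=1070507150 / 767637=1394.55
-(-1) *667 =667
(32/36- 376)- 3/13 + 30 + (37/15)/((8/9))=-342.57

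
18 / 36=1 / 2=0.50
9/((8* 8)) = 9/64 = 0.14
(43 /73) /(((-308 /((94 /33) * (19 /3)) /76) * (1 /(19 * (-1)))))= 27724078 /556479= 49.82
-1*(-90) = 90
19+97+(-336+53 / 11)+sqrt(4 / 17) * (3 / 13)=-2367 / 11+6 * sqrt(17) / 221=-215.07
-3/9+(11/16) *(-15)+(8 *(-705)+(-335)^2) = 5115569/48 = 106574.35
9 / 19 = 0.47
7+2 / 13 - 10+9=80 / 13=6.15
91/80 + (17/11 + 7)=8521/880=9.68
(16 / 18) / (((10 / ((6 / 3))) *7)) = 8 / 315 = 0.03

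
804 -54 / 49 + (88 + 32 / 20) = 218662 / 245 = 892.50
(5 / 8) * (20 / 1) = 25 / 2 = 12.50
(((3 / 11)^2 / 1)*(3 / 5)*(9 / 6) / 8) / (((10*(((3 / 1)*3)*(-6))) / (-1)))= 3 / 193600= 0.00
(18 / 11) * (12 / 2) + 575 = 6433 / 11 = 584.82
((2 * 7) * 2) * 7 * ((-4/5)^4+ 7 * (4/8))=478926/625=766.28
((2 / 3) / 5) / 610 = 1 / 4575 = 0.00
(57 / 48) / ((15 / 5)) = 19 / 48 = 0.40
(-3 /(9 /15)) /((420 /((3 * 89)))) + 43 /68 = -303 /119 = -2.55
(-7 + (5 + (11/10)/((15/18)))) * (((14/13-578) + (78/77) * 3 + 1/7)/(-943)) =-0.41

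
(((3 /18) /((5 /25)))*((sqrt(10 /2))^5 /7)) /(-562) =-125*sqrt(5) /23604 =-0.01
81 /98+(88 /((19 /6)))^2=773.08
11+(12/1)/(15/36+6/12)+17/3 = 982/33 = 29.76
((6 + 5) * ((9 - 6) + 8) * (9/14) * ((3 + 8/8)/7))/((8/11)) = 11979/196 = 61.12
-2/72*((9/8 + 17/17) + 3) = -41/288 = -0.14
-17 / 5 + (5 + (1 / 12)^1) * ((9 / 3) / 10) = -15 / 8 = -1.88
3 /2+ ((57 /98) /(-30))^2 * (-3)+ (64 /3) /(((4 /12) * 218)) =187640153 /104683600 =1.79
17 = 17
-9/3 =-3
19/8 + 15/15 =27/8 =3.38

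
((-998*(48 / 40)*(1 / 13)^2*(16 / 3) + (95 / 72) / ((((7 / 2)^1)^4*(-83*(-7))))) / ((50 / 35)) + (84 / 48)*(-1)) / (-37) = 0.76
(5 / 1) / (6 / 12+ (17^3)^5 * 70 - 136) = 10 / 400739227211374210749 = 0.00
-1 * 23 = -23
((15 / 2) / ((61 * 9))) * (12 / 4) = 5 / 122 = 0.04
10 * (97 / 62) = 15.65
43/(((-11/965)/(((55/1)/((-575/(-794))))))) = -6589406/23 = -286495.91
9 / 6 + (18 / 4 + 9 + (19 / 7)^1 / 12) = 1279 / 84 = 15.23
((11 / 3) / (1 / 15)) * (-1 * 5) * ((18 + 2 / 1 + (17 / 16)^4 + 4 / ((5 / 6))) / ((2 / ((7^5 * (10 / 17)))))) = -39490046112825 / 1114112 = -35445310.81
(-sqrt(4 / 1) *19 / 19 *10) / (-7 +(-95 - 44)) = 10 / 73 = 0.14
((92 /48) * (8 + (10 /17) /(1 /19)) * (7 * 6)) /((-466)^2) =0.01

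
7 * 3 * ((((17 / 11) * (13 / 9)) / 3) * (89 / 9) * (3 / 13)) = 10591 / 297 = 35.66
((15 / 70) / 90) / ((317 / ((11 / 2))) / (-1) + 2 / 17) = -187 / 4517520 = -0.00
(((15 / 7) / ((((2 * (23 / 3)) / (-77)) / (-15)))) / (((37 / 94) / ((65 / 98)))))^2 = 514535501390625 / 6955226404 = 73978.25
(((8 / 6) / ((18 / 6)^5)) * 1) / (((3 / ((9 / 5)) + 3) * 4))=1 / 3402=0.00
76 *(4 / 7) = 43.43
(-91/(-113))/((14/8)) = 52/113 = 0.46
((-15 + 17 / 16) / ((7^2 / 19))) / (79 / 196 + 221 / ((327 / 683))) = -1385499 / 118442644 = -0.01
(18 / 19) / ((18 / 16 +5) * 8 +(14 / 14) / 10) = 180 / 9329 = 0.02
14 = 14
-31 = -31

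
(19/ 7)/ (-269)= -19/ 1883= -0.01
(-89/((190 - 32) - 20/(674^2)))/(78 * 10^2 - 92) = -10107641/138311558076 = -0.00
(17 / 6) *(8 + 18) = 221 / 3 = 73.67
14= 14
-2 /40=-1 /20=-0.05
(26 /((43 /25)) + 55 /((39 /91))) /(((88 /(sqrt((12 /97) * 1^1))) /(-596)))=-2757245 * sqrt(291) /137643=-341.72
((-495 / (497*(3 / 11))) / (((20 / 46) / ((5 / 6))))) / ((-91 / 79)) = 1099285 / 180908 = 6.08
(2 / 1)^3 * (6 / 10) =24 / 5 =4.80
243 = 243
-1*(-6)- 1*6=0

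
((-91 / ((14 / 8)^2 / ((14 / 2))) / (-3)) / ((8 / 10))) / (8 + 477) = 52 / 291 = 0.18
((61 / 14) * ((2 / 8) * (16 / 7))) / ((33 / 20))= 2440 / 1617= 1.51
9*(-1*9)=-81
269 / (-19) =-269 / 19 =-14.16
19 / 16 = 1.19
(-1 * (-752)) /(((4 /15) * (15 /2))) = 376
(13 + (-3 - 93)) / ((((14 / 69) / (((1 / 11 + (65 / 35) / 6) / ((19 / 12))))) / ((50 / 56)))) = -26487375 / 286748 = -92.37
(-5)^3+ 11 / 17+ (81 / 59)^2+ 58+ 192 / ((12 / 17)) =12281113 / 59177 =207.53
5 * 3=15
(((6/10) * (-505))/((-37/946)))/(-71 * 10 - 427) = -6.81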